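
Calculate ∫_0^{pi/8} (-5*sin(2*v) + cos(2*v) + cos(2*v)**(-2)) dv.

-2 + 3*sqrt(2)/2

An antiderivative is F(v) = sin(2*v)/2 + 5*cos(2*v)/2 + tan(2*v)/2.
Then F(pi/8) - F(0) = (1/2 + 3*sqrt(2)/2) - (5/2) = -2 + 3*sqrt(2)/2.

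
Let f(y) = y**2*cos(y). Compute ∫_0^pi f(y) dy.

-2*pi

Integrate by parts twice (u = y^2, dv = cos(y) dy).
An antiderivative is F(y) = y**2*sin(y) + 2*y*cos(y) - 2*sin(y).
Then F(pi) - F(0) = (-2*pi) - (0) = -2*pi.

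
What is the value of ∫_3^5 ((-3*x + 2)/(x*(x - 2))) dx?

Factor the denominator: x**2 - 2*x = x(x - 2).
Partial fractions: (-3*x + 2)/(x*(x - 2)) = -1/x - 2/(x - 2).
An antiderivative is F(x) = -log(x) - 2*log(x - 2).
Then F(5) - F(3) = (-log(45)) - (-log(3)) = -log(15).

-log(15)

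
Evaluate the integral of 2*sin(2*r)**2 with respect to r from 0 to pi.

Use the identity sin^2(2*r) = (1 - cos(4*r))/2.
An antiderivative is F(r) = r - sin(4*r)/4.
Then F(pi) - F(0) = (pi) - (0) = pi.

pi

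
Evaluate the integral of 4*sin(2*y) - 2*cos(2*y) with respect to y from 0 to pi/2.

An antiderivative is F(y) = -sin(2*y) - 2*cos(2*y).
Then F(pi/2) - F(0) = (2) - (-2) = 4.

4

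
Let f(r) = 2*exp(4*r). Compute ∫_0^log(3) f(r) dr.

Let u = exp(r), so du = exp(r) dr. When r = 0, u = 1; when r = log(3), u = 3.
The integral becomes 2·∫ u**3 du from 1 to 3, with antiderivative u**4/2.
Back in r: F(r) = exp(4*r)/2.
Then F(log(3)) - F(0) = (81/2) - (1/2) = 40.

40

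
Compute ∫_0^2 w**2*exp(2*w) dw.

Integrate by parts twice (u = w^2, dv = exp(2*w) dw).
An antiderivative is F(w) = (2*w**2 - 2*w + 1)*exp(2*w)/4.
Then F(2) - F(0) = (5*exp(4)/4) - (1/4) = -1/4 + 5*exp(4)/4.

-1/4 + 5*exp(4)/4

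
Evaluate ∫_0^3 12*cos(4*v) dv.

Let u = 4*v, so du = 4 dv. When v = 0, u = 0; when v = 3, u = 12.
The integral becomes 3·∫ cos(u) du from 0 to 12, with antiderivative 3*sin(u).
Back in v: F(v) = 3*sin(4*v).
Then F(3) - F(0) = (3*sin(12)) - (0) = 3*sin(12).

3*sin(12)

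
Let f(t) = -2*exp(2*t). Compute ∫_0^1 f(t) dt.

An antiderivative is F(t) = -exp(2*t).
Then F(1) - F(0) = (-exp(2)) - (-1) = 1 - exp(2).

1 - exp(2)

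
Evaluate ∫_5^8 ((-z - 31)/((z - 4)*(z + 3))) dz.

Factor the denominator: z**2 - z - 12 = (z + 3)(z - 4).
Partial fractions: (-z - 31)/((z - 4)*(z + 3)) = 4/(z + 3) - 5/(z - 4).
An antiderivative is F(z) = -5*log(z - 4) + 4*log(z + 3).
Then F(8) - F(5) = (-10*log(2) + 4*log(11)) - (12*log(2)) = -22*log(2) + 4*log(11).

-22*log(2) + 4*log(11)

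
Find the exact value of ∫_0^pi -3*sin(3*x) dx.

-2

An antiderivative is F(x) = cos(3*x).
Then F(pi) - F(0) = (-1) - (1) = -2.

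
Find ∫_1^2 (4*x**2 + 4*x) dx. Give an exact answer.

By the power rule, an antiderivative is F(x) = 4*x**3/3 + 2*x**2.
Then F(2) - F(1) = (56/3) - (10/3) = 46/3.

46/3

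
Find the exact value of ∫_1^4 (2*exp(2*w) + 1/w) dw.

An antiderivative is F(w) = exp(2*w) + log(w).
Then F(4) - F(1) = (log(4) + exp(8)) - (exp(2)) = -exp(2) + log(4) + exp(8).

-exp(2) + log(4) + exp(8)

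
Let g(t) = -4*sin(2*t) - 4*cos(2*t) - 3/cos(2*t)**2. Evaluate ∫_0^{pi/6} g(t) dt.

An antiderivative is F(t) = -2*sin(2*t) + 2*cos(2*t) - 3*tan(2*t)/2.
Then F(pi/6) - F(0) = (1 - 5*sqrt(3)/2) - (2) = -5*sqrt(3)/2 - 1.

-5*sqrt(3)/2 - 1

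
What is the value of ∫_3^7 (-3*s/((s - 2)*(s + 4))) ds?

-2*log(11) - log(5) + 2*log(7)

Factor the denominator: s**2 + 2*s - 8 = (s + 4)(s - 2).
Partial fractions: -3*s/((s - 2)*(s + 4)) = -2/(s + 4) - 1/(s - 2).
An antiderivative is F(s) = -log(s - 2) - 2*log(s + 4).
Then F(7) - F(3) = (-2*log(11) - log(5)) - (-log(49)) = -2*log(11) - log(5) + 2*log(7).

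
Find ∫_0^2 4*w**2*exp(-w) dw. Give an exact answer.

Integrate by parts twice (u = w^2, dv = 4*exp(-w) dw).
An antiderivative is F(w) = (-4*w**2 - 8*w - 8)*exp(-w).
Then F(2) - F(0) = (-40*exp(-2)) - (-8) = 8 - 40*exp(-2).

8 - 40*exp(-2)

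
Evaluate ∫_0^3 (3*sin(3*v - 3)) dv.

Let u = 3*v - 3, so du = 3 dv. When v = 0, u = -3; when v = 3, u = 6.
The integral becomes ∫ sin(u) du from -3 to 6, with antiderivative -cos(u).
Back in v: F(v) = -cos(3*v - 3).
Then F(3) - F(0) = (-cos(6)) - (-cos(3)) = cos(3) - cos(6).

cos(3) - cos(6)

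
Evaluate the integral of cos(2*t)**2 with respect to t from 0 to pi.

pi/2

Use the identity cos^2(2*t) = (1 + cos(4*t))/2.
An antiderivative is F(t) = t/2 + sin(4*t)/8.
Then F(pi) - F(0) = (pi/2) - (0) = pi/2.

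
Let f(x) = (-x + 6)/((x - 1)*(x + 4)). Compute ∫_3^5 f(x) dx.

log(98/81)

Factor the denominator: x**2 + 3*x - 4 = (x + 4)(x - 1).
Partial fractions: (-x + 6)/((x - 1)*(x + 4)) = -2/(x + 4) + 1/(x - 1).
An antiderivative is F(x) = log(x - 1) - 2*log(x + 4).
Then F(5) - F(3) = (log(4/81)) - (log(2/49)) = log(98/81).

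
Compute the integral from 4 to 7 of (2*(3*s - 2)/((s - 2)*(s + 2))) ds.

Factor the denominator: s**2 - 4 = (s + 2)(s - 2).
Partial fractions: 2*(3*s - 2)/((s - 2)*(s + 2)) = 4/(s + 2) + 2/(s - 2).
An antiderivative is F(s) = 2*log(s - 2) + 4*log(s + 2).
Then F(7) - F(4) = (2*log(5) + 8*log(3)) - (6*log(2) + 4*log(3)) = -6*log(2) + 2*log(5) + 4*log(3).

-6*log(2) + 2*log(5) + 4*log(3)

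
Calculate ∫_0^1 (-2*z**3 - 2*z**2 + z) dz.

By the power rule, an antiderivative is F(z) = -z**4/2 - 2*z**3/3 + z**2/2.
Then F(1) - F(0) = (-2/3) - (0) = -2/3.

-2/3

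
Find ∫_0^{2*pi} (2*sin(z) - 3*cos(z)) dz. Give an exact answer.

An antiderivative is F(z) = -3*sin(z) - 2*cos(z).
Then F(2*pi) - F(0) = (-2) - (-2) = 0.

0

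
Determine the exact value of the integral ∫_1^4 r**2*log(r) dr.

Integrate by parts once (u = ln r, dv = r**2 dr).
An antiderivative is F(r) = r**3*(3*log(r) - 1)/9.
Then F(4) - F(1) = (-64/9 + 128*log(2)/3) - (-1/9) = -7 + 128*log(2)/3.

-7 + 128*log(2)/3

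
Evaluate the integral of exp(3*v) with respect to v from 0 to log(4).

Let u = exp(v), so du = exp(v) dv. When v = 0, u = 1; when v = log(4), u = 4.
The integral becomes ∫ u**2 du from 1 to 4, with antiderivative u**3/3.
Back in v: F(v) = exp(3*v)/3.
Then F(log(4)) - F(0) = (64/3) - (1/3) = 21.

21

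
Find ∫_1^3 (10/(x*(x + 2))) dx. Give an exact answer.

-5*log(5) + 10*log(3)

Factor the denominator: x**2 + 2*x = (x + 2)x.
Partial fractions: 10/(x*(x + 2)) = -5/(x + 2) + 5/x.
An antiderivative is F(x) = 5*log(x) - 5*log(x + 2).
Then F(3) - F(1) = (-5*log(5) + 5*log(3)) - (-5*log(3)) = -5*log(5) + 10*log(3).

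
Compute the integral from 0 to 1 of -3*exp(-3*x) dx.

An antiderivative is F(x) = exp(-3*x).
Then F(1) - F(0) = (exp(-3)) - (1) = -1 + exp(-3).

-1 + exp(-3)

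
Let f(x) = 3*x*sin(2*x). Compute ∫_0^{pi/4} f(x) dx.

3/4

Integrate by parts once (u = x, dv = 3*sin(2*x) dx).
An antiderivative is F(x) = -3*x*cos(2*x)/2 + 3*sin(2*x)/4.
Then F(pi/4) - F(0) = (3/4) - (0) = 3/4.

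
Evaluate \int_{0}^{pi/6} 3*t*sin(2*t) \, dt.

-pi/8 + 3*sqrt(3)/8

Integrate by parts once (u = t, dv = 3*sin(2*t) dt).
An antiderivative is F(t) = -3*t*cos(2*t)/2 + 3*sin(2*t)/4.
Then F(pi/6) - F(0) = (-pi/8 + 3*sqrt(3)/8) - (0) = -pi/8 + 3*sqrt(3)/8.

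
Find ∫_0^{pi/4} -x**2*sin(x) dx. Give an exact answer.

Integrate by parts twice (u = x^2, dv = -sin(x) dx).
An antiderivative is F(x) = x**2*cos(x) - 2*x*sin(x) - 2*cos(x).
Then F(pi/4) - F(0) = (sqrt(2)*(-32 - 8*pi + pi**2)/32) - (-2) = -sqrt(2) - sqrt(2)*pi/4 + sqrt(2)*pi**2/32 + 2.

-sqrt(2) - sqrt(2)*pi/4 + sqrt(2)*pi**2/32 + 2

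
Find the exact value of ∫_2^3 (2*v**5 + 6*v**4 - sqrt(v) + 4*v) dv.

-2*sqrt(3) + 4*sqrt(2)/3 + 7273/15

By the power rule, an antiderivative is F(v) = v**6/3 + 6*v**5/5 - 2*v**(3/2)/3 + 2*v**2.
Then F(3) - F(2) = (2763/5 - 2*sqrt(3)) - (1016/15 - 4*sqrt(2)/3) = -2*sqrt(3) + 4*sqrt(2)/3 + 7273/15.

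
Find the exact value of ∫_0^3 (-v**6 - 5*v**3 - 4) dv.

By the power rule, an antiderivative is F(v) = -v**7/7 - 5*v**4/4 - 4*v.
Then F(3) - F(0) = (-11919/28) - (0) = -11919/28.

-11919/28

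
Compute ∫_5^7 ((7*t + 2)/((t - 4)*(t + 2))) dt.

-2*log(7) + 9*log(3)

Factor the denominator: t**2 - 2*t - 8 = (t + 2)(t - 4).
Partial fractions: (7*t + 2)/((t - 4)*(t + 2)) = 2/(t + 2) + 5/(t - 4).
An antiderivative is F(t) = 5*log(t - 4) + 2*log(t + 2).
Then F(7) - F(5) = (9*log(3)) - (log(49)) = -2*log(7) + 9*log(3).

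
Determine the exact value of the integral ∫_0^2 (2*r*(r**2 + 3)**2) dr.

Let u = r**2 + 3, so du = 2*r dr. When r = 0, u = 3; when r = 2, u = 7.
The integral becomes ∫ u**2 du from 3 to 7, with antiderivative u**3/3.
Back in r: F(r) = (r**2 + 3)**3/3.
Then F(2) - F(0) = (343/3) - (9) = 316/3.

316/3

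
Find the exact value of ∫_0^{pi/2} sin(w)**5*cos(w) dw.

1/6

Let u = sin(w), so du = cos(w) dw. When w = 0, u = 0; when w = pi/2, u = 1.
The integral becomes ∫ u**5 du from 0 to 1, with antiderivative u**6/6.
Back in w: F(w) = sin(w)**6/6.
Then F(pi/2) - F(0) = (1/6) - (0) = 1/6.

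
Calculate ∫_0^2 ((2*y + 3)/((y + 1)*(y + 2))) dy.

log(6)

Factor the denominator: y**2 + 3*y + 2 = (y + 2)(y + 1).
Partial fractions: (2*y + 3)/((y + 1)*(y + 2)) = 1/(y + 2) + 1/(y + 1).
An antiderivative is F(y) = log(y + 1) + log(y + 2).
Then F(2) - F(0) = (log(12)) - (log(2)) = log(6).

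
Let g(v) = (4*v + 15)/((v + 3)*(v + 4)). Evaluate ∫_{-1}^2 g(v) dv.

-2*log(2) + 3*log(5)

Factor the denominator: v**2 + 7*v + 12 = (v + 4)(v + 3).
Partial fractions: (4*v + 15)/((v + 3)*(v + 4)) = 1/(v + 4) + 3/(v + 3).
An antiderivative is F(v) = 3*log(v + 3) + log(v + 4).
Then F(2) - F(-1) = (log(2) + log(3) + 3*log(5)) - (log(24)) = -2*log(2) + 3*log(5).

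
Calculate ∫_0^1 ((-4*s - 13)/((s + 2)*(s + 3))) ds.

Factor the denominator: s**2 + 5*s + 6 = (s + 3)(s + 2).
Partial fractions: (-4*s - 13)/((s + 2)*(s + 3)) = 1/(s + 3) - 5/(s + 2).
An antiderivative is F(s) = -5*log(s + 2) + log(s + 3).
Then F(1) - F(0) = (-5*log(3) + 2*log(2)) - (log(3/32)) = -6*log(3) + 7*log(2).

-6*log(3) + 7*log(2)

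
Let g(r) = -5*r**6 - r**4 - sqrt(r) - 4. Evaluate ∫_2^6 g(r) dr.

-7049968/35 - 4*sqrt(6) + 4*sqrt(2)/3

By the power rule, an antiderivative is F(r) = -5*r**7/7 - r**5/5 - 2*r**(3/2)/3 - 4*r.
Then F(6) - F(2) = (-7053672/35 - 4*sqrt(6)) - (-3704/35 - 4*sqrt(2)/3) = -7049968/35 - 4*sqrt(6) + 4*sqrt(2)/3.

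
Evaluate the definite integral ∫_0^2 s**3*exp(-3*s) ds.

2/27 - 122*exp(-6)/27

Integrate by parts 3 times (u = s^3, dv = exp(-3*s) ds).
An antiderivative is F(s) = (-9*s**3 - 9*s**2 - 6*s - 2)*exp(-3*s)/27.
Then F(2) - F(0) = (-122*exp(-6)/27) - (-2/27) = 2/27 - 122*exp(-6)/27.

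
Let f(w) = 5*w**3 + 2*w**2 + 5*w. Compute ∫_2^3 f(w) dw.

1277/12

By the power rule, an antiderivative is F(w) = 5*w**4/4 + 2*w**3/3 + 5*w**2/2.
Then F(3) - F(2) = (567/4) - (106/3) = 1277/12.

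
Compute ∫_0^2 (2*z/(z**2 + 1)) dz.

Let u = z**2 + 1, so du = 2*z dz. When z = 0, u = 1; when z = 2, u = 5.
The integral becomes ∫ 1/u du from 1 to 5, with antiderivative log(u).
Back in z: F(z) = log(z**2 + 1).
Then F(2) - F(0) = (log(5)) - (0) = log(5).

log(5)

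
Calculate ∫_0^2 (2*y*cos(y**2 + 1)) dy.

sin(5) - sin(1)

Let u = y**2 + 1, so du = 2*y dy. When y = 0, u = 1; when y = 2, u = 5.
The integral becomes ∫ cos(u) du from 1 to 5, with antiderivative sin(u).
Back in y: F(y) = sin(y**2 + 1).
Then F(2) - F(0) = (sin(5)) - (sin(1)) = sin(5) - sin(1).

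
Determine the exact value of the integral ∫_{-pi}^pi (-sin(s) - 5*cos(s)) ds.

0

An antiderivative is F(s) = -5*sin(s) + cos(s).
Then F(pi) - F(-pi) = (-1) - (-1) = 0.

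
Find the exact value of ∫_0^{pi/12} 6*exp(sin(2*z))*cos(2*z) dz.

-3 + 3*exp(1/2)

Let u = sin(2*z), so du = 2*cos(2*z) dz. When z = 0, u = 0; when z = pi/12, u = 1/2.
The integral becomes 3·∫ exp(u) du from 0 to 1/2, with antiderivative 3*exp(u).
Back in z: F(z) = 3*exp(sin(2*z)).
Then F(pi/12) - F(0) = (3*exp(1/2)) - (3) = -3 + 3*exp(1/2).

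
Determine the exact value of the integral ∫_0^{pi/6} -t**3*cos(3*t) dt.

Integrate by parts 3 times (u = t^3, dv = -cos(3*t) dt).
An antiderivative is F(t) = -t**3*sin(3*t)/3 - t**2*cos(3*t)/3 + 2*t*sin(3*t)/9 + 2*cos(3*t)/27.
Then F(pi/6) - F(0) = (pi*(24 - pi**2)/648) - (2/27) = -2/27 - pi**3/648 + pi/27.

-2/27 - pi**3/648 + pi/27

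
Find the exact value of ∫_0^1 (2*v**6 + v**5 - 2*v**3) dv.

-1/21

By the power rule, an antiderivative is F(v) = 2*v**7/7 + v**6/6 - v**4/2.
Then F(1) - F(0) = (-1/21) - (0) = -1/21.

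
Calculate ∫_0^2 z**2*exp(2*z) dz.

-1/4 + 5*exp(4)/4

Integrate by parts twice (u = z^2, dv = exp(2*z) dz).
An antiderivative is F(z) = (2*z**2 - 2*z + 1)*exp(2*z)/4.
Then F(2) - F(0) = (5*exp(4)/4) - (1/4) = -1/4 + 5*exp(4)/4.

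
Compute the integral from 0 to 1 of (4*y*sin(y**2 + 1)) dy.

-2*cos(2) + 2*cos(1)

Let u = y**2 + 1, so du = 2*y dy. When y = 0, u = 1; when y = 1, u = 2.
The integral becomes 2·∫ sin(u) du from 1 to 2, with antiderivative -2*cos(u).
Back in y: F(y) = -2*cos(y**2 + 1).
Then F(1) - F(0) = (-2*cos(2)) - (-2*cos(1)) = -2*cos(2) + 2*cos(1).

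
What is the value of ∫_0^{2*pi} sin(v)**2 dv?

Use the identity sin^2(v) = (1 - cos(2*v))/2.
An antiderivative is F(v) = v/2 - sin(2*v)/4.
Then F(2*pi) - F(0) = (pi) - (0) = pi.

pi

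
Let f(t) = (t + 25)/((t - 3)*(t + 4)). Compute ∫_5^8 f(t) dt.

Factor the denominator: t**2 + t - 12 = (t + 4)(t - 3).
Partial fractions: (t + 25)/((t - 3)*(t + 4)) = -3/(t + 4) + 4/(t - 3).
An antiderivative is F(t) = 4*log(t - 3) - 3*log(t + 4).
Then F(8) - F(5) = (-6*log(2) - 3*log(3) + 4*log(5)) - (-6*log(3) + 4*log(2)) = -10*log(2) + 3*log(3) + 4*log(5).

-10*log(2) + 3*log(3) + 4*log(5)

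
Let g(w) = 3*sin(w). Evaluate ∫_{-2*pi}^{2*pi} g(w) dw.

An antiderivative is F(w) = -3*cos(w).
Then F(2*pi) - F(-2*pi) = (-3) - (-3) = 0.

0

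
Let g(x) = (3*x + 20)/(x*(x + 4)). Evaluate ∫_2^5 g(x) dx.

-2*log(3) - 3*log(2) + 5*log(5)

Factor the denominator: x**2 + 4*x = (x + 4)x.
Partial fractions: (3*x + 20)/(x*(x + 4)) = -2/(x + 4) + 5/x.
An antiderivative is F(x) = 5*log(x) - 2*log(x + 4).
Then F(5) - F(2) = (-4*log(3) + 5*log(5)) - (log(8/9)) = -2*log(3) - 3*log(2) + 5*log(5).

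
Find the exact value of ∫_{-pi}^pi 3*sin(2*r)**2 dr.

3*pi

Use the identity sin^2(2*r) = (1 - cos(4*r))/2.
An antiderivative is F(r) = 3*r/2 - 3*sin(4*r)/8.
Then F(pi) - F(-pi) = (3*pi/2) - (-3*pi/2) = 3*pi.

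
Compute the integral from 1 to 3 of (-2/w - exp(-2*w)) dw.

An antiderivative is F(w) = -2*log(w) + exp(-2*w)/2.
Then F(3) - F(1) = (-2*log(3) + exp(-6)/2) - (exp(-2)/2) = (-4*exp(6)*log(3) - exp(4) + 1)*exp(-6)/2.

(-4*exp(6)*log(3) - exp(4) + 1)*exp(-6)/2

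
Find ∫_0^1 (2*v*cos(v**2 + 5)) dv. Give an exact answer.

Let u = v**2 + 5, so du = 2*v dv. When v = 0, u = 5; when v = 1, u = 6.
The integral becomes ∫ cos(u) du from 5 to 6, with antiderivative sin(u).
Back in v: F(v) = sin(v**2 + 5).
Then F(1) - F(0) = (sin(6)) - (sin(5)) = sin(6) - sin(5).

sin(6) - sin(5)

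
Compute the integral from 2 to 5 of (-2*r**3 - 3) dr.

By the power rule, an antiderivative is F(r) = -r**4/2 - 3*r.
Then F(5) - F(2) = (-655/2) - (-14) = -627/2.

-627/2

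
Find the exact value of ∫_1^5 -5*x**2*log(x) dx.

Integrate by parts once (u = ln x, dv = -5*x**2 dx).
An antiderivative is F(x) = -5*x**3*(3*log(x) - 1)/9.
Then F(5) - F(1) = (625/9 - 625*log(5)/3) - (5/9) = 620/9 - 625*log(5)/3.

620/9 - 625*log(5)/3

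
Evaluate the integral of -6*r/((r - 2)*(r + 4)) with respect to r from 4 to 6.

Factor the denominator: r**2 + 2*r - 8 = (r + 4)(r - 2).
Partial fractions: -6*r/((r - 2)*(r + 4)) = -4/(r + 4) - 2/(r - 2).
An antiderivative is F(r) = -2*log(r - 2) - 4*log(r + 4).
Then F(6) - F(4) = (-4*log(5) - 8*log(2)) - (-14*log(2)) = -4*log(5) + 6*log(2).

-4*log(5) + 6*log(2)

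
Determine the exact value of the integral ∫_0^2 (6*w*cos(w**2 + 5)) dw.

Let u = w**2 + 5, so du = 2*w dw. When w = 0, u = 5; when w = 2, u = 9.
The integral becomes 3·∫ cos(u) du from 5 to 9, with antiderivative 3*sin(u).
Back in w: F(w) = 3*sin(w**2 + 5).
Then F(2) - F(0) = (3*sin(9)) - (3*sin(5)) = 3*sin(9) - 3*sin(5).

3*sin(9) - 3*sin(5)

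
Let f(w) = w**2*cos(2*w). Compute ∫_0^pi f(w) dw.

Integrate by parts twice (u = w^2, dv = cos(2*w) dw).
An antiderivative is F(w) = w**2*sin(2*w)/2 + w*cos(2*w)/2 - sin(2*w)/4.
Then F(pi) - F(0) = (pi/2) - (0) = pi/2.

pi/2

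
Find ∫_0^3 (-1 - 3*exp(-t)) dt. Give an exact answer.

-6 + 3*exp(-3)

An antiderivative is F(t) = -t + 3*exp(-t).
Then F(3) - F(0) = (-3 + 3*exp(-3)) - (3) = -6 + 3*exp(-3).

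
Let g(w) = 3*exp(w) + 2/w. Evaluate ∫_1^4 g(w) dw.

-3*exp(1) + log(16) + 3*exp(4)

An antiderivative is F(w) = 3*exp(w) + 2*log(w).
Then F(4) - F(1) = (log(16) + 3*exp(4)) - (3*exp(1)) = -3*exp(1) + log(16) + 3*exp(4).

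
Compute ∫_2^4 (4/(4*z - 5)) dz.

An antiderivative is F(z) = log(4*z - 5).
Then F(4) - F(2) = (log(11)) - (log(3)) = log(11/3).

log(11/3)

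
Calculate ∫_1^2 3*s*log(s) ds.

Integrate by parts once (u = ln s, dv = 3*s ds).
An antiderivative is F(s) = 3*s**2*(2*log(s) - 1)/4.
Then F(2) - F(1) = (-3 + log(64)) - (-3/4) = -9/4 + log(64).

-9/4 + log(64)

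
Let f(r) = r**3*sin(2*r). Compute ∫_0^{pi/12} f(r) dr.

-3/16 - sqrt(3)*pi**3/6912 + pi**2/384 + sqrt(3)*pi/32

Integrate by parts 3 times (u = r^3, dv = sin(2*r) dr).
An antiderivative is F(r) = -r**3*cos(2*r)/2 + 3*r**2*sin(2*r)/4 + 3*r*cos(2*r)/4 - 3*sin(2*r)/8.
Then F(pi/12) - F(0) = (-3/16 - sqrt(3)*pi**3/6912 + pi**2/384 + sqrt(3)*pi/32) - (0) = -3/16 - sqrt(3)*pi**3/6912 + pi**2/384 + sqrt(3)*pi/32.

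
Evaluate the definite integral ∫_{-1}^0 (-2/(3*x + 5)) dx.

-2*log(5)/3 + 2*log(2)/3

An antiderivative is F(x) = -2*log(3*x + 5)/3.
Then F(0) - F(-1) = (-2*log(5)/3) - (-2*log(2)/3) = -2*log(5)/3 + 2*log(2)/3.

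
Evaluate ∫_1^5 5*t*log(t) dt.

Integrate by parts once (u = ln t, dv = 5*t dt).
An antiderivative is F(t) = 5*t**2*(2*log(t) - 1)/4.
Then F(5) - F(1) = (-125/4 + 125*log(5)/2) - (-5/4) = -30 + 125*log(5)/2.

-30 + 125*log(5)/2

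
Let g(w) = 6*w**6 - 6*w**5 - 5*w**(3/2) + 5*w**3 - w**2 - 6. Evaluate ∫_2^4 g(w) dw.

By the power rule, an antiderivative is F(w) = 6*w**7/7 - w**6 - 2*w**(5/2) + 5*w**4/4 - w**3/3 - 6*w.
Then F(4) - F(2) = (213320/21) - (1072/21 - 8*sqrt(2)) = 8*sqrt(2) + 212248/21.

8*sqrt(2) + 212248/21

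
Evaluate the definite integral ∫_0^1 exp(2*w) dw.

An antiderivative is F(w) = exp(2*w)/2.
Then F(1) - F(0) = (exp(2)/2) - (1/2) = -1/2 + exp(2)/2.

-1/2 + exp(2)/2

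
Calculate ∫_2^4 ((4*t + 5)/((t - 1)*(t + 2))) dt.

log(81/2)

Factor the denominator: t**2 + t - 2 = (t + 2)(t - 1).
Partial fractions: (4*t + 5)/((t - 1)*(t + 2)) = 1/(t + 2) + 3/(t - 1).
An antiderivative is F(t) = 3*log(t - 1) + log(t + 2).
Then F(4) - F(2) = (log(2) + 4*log(3)) - (log(4)) = log(81/2).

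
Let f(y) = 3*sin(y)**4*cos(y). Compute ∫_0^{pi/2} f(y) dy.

3/5

Let u = sin(y), so du = cos(y) dy. When y = 0, u = 0; when y = pi/2, u = 1.
The integral becomes 3·∫ u**4 du from 0 to 1, with antiderivative 3*u**5/5.
Back in y: F(y) = 3*sin(y)**5/5.
Then F(pi/2) - F(0) = (3/5) - (0) = 3/5.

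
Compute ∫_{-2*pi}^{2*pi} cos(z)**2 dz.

Use the identity cos^2(z) = (1 + cos(2*z))/2.
An antiderivative is F(z) = z/2 + sin(2*z)/4.
Then F(2*pi) - F(-2*pi) = (pi) - (-pi) = 2*pi.

2*pi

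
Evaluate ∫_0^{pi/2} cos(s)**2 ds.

pi/4

Use the identity cos^2(s) = (1 + cos(2*s))/2.
An antiderivative is F(s) = s/2 + sin(2*s)/4.
Then F(pi/2) - F(0) = (pi/4) - (0) = pi/4.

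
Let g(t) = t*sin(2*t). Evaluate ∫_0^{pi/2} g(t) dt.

pi/4

Integrate by parts once (u = t, dv = sin(2*t) dt).
An antiderivative is F(t) = -t*cos(2*t)/2 + sin(2*t)/4.
Then F(pi/2) - F(0) = (pi/4) - (0) = pi/4.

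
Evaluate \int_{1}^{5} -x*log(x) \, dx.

Integrate by parts once (u = ln x, dv = -x dx).
An antiderivative is F(x) = -x**2*(2*log(x) - 1)/4.
Then F(5) - F(1) = (25/4 - 25*log(5)/2) - (1/4) = 6 - 25*log(5)/2.

6 - 25*log(5)/2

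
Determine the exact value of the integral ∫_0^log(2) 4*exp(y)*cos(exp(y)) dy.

Let u = exp(y), so du = exp(y) dy. When y = 0, u = 1; when y = log(2), u = 2.
The integral becomes 4·∫ cos(u) du from 1 to 2, with antiderivative 4*sin(u).
Back in y: F(y) = 4*sin(exp(y)).
Then F(log(2)) - F(0) = (4*sin(2)) - (4*sin(1)) = -4*sin(1) + 4*sin(2).

-4*sin(1) + 4*sin(2)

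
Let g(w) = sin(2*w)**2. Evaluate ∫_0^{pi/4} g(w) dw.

pi/8

Use the identity sin^2(2*w) = (1 - cos(4*w))/2.
An antiderivative is F(w) = w/2 - sin(4*w)/8.
Then F(pi/4) - F(0) = (pi/8) - (0) = pi/8.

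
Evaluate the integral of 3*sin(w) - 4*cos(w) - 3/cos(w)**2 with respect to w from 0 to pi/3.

3/2 - 5*sqrt(3)

An antiderivative is F(w) = -4*sin(w) - 3*cos(w) - 3*tan(w).
Then F(pi/3) - F(0) = (-5*sqrt(3) - 3/2) - (-3) = 3/2 - 5*sqrt(3).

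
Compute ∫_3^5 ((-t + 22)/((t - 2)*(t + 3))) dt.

-10*log(2) + 9*log(3)

Factor the denominator: t**2 + t - 6 = (t + 3)(t - 2).
Partial fractions: (-t + 22)/((t - 2)*(t + 3)) = -5/(t + 3) + 4/(t - 2).
An antiderivative is F(t) = 4*log(t - 2) - 5*log(t + 3).
Then F(5) - F(3) = (-15*log(2) + 4*log(3)) - (-5*log(3) - 5*log(2)) = -10*log(2) + 9*log(3).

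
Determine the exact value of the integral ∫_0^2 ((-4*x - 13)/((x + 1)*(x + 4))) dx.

log(2/81)

Factor the denominator: x**2 + 5*x + 4 = (x + 4)(x + 1).
Partial fractions: (-4*x - 13)/((x + 1)*(x + 4)) = -1/(x + 4) - 3/(x + 1).
An antiderivative is F(x) = -3*log(x + 1) - log(x + 4).
Then F(2) - F(0) = (-4*log(3) - log(2)) - (-log(4)) = log(2/81).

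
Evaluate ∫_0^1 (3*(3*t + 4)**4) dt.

15783/5

Let u = 3*t + 4, so du = 3 dt. When t = 0, u = 4; when t = 1, u = 7.
The integral becomes ∫ u**4 du from 4 to 7, with antiderivative u**5/5.
Back in t: F(t) = (3*t + 4)**5/5.
Then F(1) - F(0) = (16807/5) - (1024/5) = 15783/5.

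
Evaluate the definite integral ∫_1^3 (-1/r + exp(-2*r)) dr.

An antiderivative is F(r) = -log(r) - exp(-2*r)/2.
Then F(3) - F(1) = (-log(3) - exp(-6)/2) - (-exp(-2)/2) = -log(3) - exp(-6)/2 + exp(-2)/2.

-log(3) - exp(-6)/2 + exp(-2)/2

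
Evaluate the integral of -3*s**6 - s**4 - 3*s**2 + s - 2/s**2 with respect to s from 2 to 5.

-2390709/70

By the power rule, an antiderivative is F(s) = -3*s**7/7 - s**5/5 - s**3 + s**2/2 + 2/s.
Then F(5) - F(2) = (-2395347/70) - (-2319/35) = -2390709/70.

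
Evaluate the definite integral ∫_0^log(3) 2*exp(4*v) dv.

Let u = exp(v), so du = exp(v) dv. When v = 0, u = 1; when v = log(3), u = 3.
The integral becomes 2·∫ u**3 du from 1 to 3, with antiderivative u**4/2.
Back in v: F(v) = exp(4*v)/2.
Then F(log(3)) - F(0) = (81/2) - (1/2) = 40.

40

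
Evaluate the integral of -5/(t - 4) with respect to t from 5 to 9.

-5*log(5)

An antiderivative is F(t) = -5*log(t - 4).
Then F(9) - F(5) = (-5*log(5)) - (0) = -5*log(5).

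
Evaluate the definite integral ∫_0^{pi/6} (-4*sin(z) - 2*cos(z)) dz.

An antiderivative is F(z) = -2*sin(z) + 4*cos(z).
Then F(pi/6) - F(0) = (-1 + 2*sqrt(3)) - (4) = -5 + 2*sqrt(3).

-5 + 2*sqrt(3)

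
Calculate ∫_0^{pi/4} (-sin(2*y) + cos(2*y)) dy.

0

An antiderivative is F(y) = sin(2*y)/2 + cos(2*y)/2.
Then F(pi/4) - F(0) = (1/2) - (1/2) = 0.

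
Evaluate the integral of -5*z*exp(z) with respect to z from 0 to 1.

-5

Integrate by parts once (u = z, dv = -5*exp(z) dz).
An antiderivative is F(z) = (-5*z + 5)*exp(z).
Then F(1) - F(0) = (0) - (5) = -5.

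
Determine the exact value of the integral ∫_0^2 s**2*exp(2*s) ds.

-1/4 + 5*exp(4)/4

Integrate by parts twice (u = s^2, dv = exp(2*s) ds).
An antiderivative is F(s) = (2*s**2 - 2*s + 1)*exp(2*s)/4.
Then F(2) - F(0) = (5*exp(4)/4) - (1/4) = -1/4 + 5*exp(4)/4.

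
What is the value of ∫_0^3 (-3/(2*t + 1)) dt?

-3*log(7)/2

An antiderivative is F(t) = -3*log(2*t + 1)/2.
Then F(3) - F(0) = (-3*log(7)/2) - (0) = -3*log(7)/2.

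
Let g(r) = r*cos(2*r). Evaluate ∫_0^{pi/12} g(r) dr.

-1/4 + pi/48 + sqrt(3)/8

Integrate by parts once (u = r, dv = cos(2*r) dr).
An antiderivative is F(r) = r*sin(2*r)/2 + cos(2*r)/4.
Then F(pi/12) - F(0) = (pi/48 + sqrt(3)/8) - (1/4) = -1/4 + pi/48 + sqrt(3)/8.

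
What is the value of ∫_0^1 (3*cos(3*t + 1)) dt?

-sin(1) + sin(4)

Let u = 3*t + 1, so du = 3 dt. When t = 0, u = 1; when t = 1, u = 4.
The integral becomes ∫ cos(u) du from 1 to 4, with antiderivative sin(u).
Back in t: F(t) = sin(3*t + 1).
Then F(1) - F(0) = (sin(4)) - (sin(1)) = -sin(1) + sin(4).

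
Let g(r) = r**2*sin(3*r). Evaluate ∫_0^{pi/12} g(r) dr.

Integrate by parts twice (u = r^2, dv = sin(3*r) dr).
An antiderivative is F(r) = -r**2*cos(3*r)/3 + 2*r*sin(3*r)/9 + 2*cos(3*r)/27.
Then F(pi/12) - F(0) = (sqrt(2)*(-pi**2 + 8*pi + 32)/864) - (2/27) = -2/27 - sqrt(2)*pi**2/864 + sqrt(2)*pi/108 + sqrt(2)/27.

-2/27 - sqrt(2)*pi**2/864 + sqrt(2)*pi/108 + sqrt(2)/27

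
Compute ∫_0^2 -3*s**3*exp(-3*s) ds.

-2/9 + 122*exp(-6)/9

Integrate by parts 3 times (u = s^3, dv = -3*exp(-3*s) ds).
An antiderivative is F(s) = (9*s**3 + 9*s**2 + 6*s + 2)*exp(-3*s)/9.
Then F(2) - F(0) = (122*exp(-6)/9) - (2/9) = -2/9 + 122*exp(-6)/9.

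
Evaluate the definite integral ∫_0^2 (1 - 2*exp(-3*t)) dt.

2*exp(-6)/3 + 4/3

An antiderivative is F(t) = t + 2*exp(-3*t)/3.
Then F(2) - F(0) = (2*exp(-6)/3 + 2) - (2/3) = 2*exp(-6)/3 + 4/3.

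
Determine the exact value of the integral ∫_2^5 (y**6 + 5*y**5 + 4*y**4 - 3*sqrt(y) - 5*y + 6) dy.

By the power rule, an antiderivative is F(y) = y**7/7 + 5*y**6/6 + 4*y**5/5 - 2*y**(3/2) - 5*y**2/2 + 6*y.
Then F(5) - F(2) = (559630/21 - 10*sqrt(5)) - (10418/105 - 4*sqrt(2)) = -10*sqrt(5) + 4*sqrt(2) + 929244/35.

-10*sqrt(5) + 4*sqrt(2) + 929244/35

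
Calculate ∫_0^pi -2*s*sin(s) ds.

-2*pi

Integrate by parts once (u = s, dv = -2*sin(s) ds).
An antiderivative is F(s) = 2*s*cos(s) - 2*sin(s).
Then F(pi) - F(0) = (-2*pi) - (0) = -2*pi.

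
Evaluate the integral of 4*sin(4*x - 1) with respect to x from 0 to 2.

Let u = 4*x - 1, so du = 4 dx. When x = 0, u = -1; when x = 2, u = 7.
The integral becomes ∫ sin(u) du from -1 to 7, with antiderivative -cos(u).
Back in x: F(x) = -cos(4*x - 1).
Then F(2) - F(0) = (-cos(7)) - (-cos(1)) = -cos(7) + cos(1).

-cos(7) + cos(1)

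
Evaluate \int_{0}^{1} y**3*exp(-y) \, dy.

Integrate by parts 3 times (u = y^3, dv = exp(-y) dy).
An antiderivative is F(y) = (-y**3 - 3*y**2 - 6*y - 6)*exp(-y).
Then F(1) - F(0) = (-16*exp(-1)) - (-6) = 6 - 16*exp(-1).

6 - 16*exp(-1)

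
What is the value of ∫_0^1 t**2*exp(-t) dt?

2 - 5*exp(-1)

Integrate by parts twice (u = t^2, dv = exp(-t) dt).
An antiderivative is F(t) = (-t**2 - 2*t - 2)*exp(-t).
Then F(1) - F(0) = (-5*exp(-1)) - (-2) = 2 - 5*exp(-1).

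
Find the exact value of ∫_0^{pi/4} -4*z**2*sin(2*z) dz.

1 - pi/2

Integrate by parts twice (u = z^2, dv = -4*sin(2*z) dz).
An antiderivative is F(z) = 2*z**2*cos(2*z) - 2*z*sin(2*z) - cos(2*z).
Then F(pi/4) - F(0) = (-pi/2) - (-1) = 1 - pi/2.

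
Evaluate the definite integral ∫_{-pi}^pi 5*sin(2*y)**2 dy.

Use the identity sin^2(2*y) = (1 - cos(4*y))/2.
An antiderivative is F(y) = 5*y/2 - 5*sin(4*y)/8.
Then F(pi) - F(-pi) = (5*pi/2) - (-5*pi/2) = 5*pi.

5*pi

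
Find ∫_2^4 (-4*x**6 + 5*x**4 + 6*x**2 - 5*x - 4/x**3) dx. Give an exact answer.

By the power rule, an antiderivative is F(x) = -4*x**7/7 + x**5 + 2*x**3 - 5*x**2/2 + 2/x**2.
Then F(4) - F(2) = (-462009/56) - (-485/14) = -460069/56.

-460069/56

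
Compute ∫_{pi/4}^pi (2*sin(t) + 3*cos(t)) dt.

2 - sqrt(2)/2

An antiderivative is F(t) = 3*sin(t) - 2*cos(t).
Then F(pi) - F(pi/4) = (2) - (sqrt(2)/2) = 2 - sqrt(2)/2.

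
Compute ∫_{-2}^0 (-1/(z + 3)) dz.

An antiderivative is F(z) = -log(z + 3).
Then F(0) - F(-2) = (-log(3)) - (0) = -log(3).

-log(3)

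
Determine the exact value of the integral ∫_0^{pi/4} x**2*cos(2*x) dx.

-1/4 + pi**2/32

Integrate by parts twice (u = x^2, dv = cos(2*x) dx).
An antiderivative is F(x) = x**2*sin(2*x)/2 + x*cos(2*x)/2 - sin(2*x)/4.
Then F(pi/4) - F(0) = (-1/4 + pi**2/32) - (0) = -1/4 + pi**2/32.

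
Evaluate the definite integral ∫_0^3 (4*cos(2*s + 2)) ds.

Let u = 2*s + 2, so du = 2 ds. When s = 0, u = 2; when s = 3, u = 8.
The integral becomes 2·∫ cos(u) du from 2 to 8, with antiderivative 2*sin(u).
Back in s: F(s) = 2*sin(2*s + 2).
Then F(3) - F(0) = (2*sin(8)) - (2*sin(2)) = -2*sin(2) + 2*sin(8).

-2*sin(2) + 2*sin(8)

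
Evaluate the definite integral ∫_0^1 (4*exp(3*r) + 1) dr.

-1/3 + 4*exp(3)/3

An antiderivative is F(r) = 4*exp(3*r)/3 + r.
Then F(1) - F(0) = (1 + 4*exp(3)/3) - (4/3) = -1/3 + 4*exp(3)/3.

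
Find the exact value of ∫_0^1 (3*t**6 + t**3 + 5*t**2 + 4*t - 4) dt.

By the power rule, an antiderivative is F(t) = 3*t**7/7 + t**4/4 + 5*t**3/3 + 2*t**2 - 4*t.
Then F(1) - F(0) = (29/84) - (0) = 29/84.

29/84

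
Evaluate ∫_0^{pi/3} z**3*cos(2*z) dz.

Integrate by parts 3 times (u = z^3, dv = cos(2*z) dz).
An antiderivative is F(z) = z**3*sin(2*z)/2 + 3*z**2*cos(2*z)/4 - 3*z*sin(2*z)/4 - 3*cos(2*z)/8.
Then F(pi/3) - F(0) = (-sqrt(3)*pi/8 - pi**2/24 + 3/16 + sqrt(3)*pi**3/108) - (-3/8) = -sqrt(3)*pi/8 - pi**2/24 + sqrt(3)*pi**3/108 + 9/16.

-sqrt(3)*pi/8 - pi**2/24 + sqrt(3)*pi**3/108 + 9/16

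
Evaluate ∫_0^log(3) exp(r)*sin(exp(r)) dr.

Let u = exp(r), so du = exp(r) dr. When r = 0, u = 1; when r = log(3), u = 3.
The integral becomes ∫ sin(u) du from 1 to 3, with antiderivative -cos(u).
Back in r: F(r) = -cos(exp(r)).
Then F(log(3)) - F(0) = (-cos(3)) - (-cos(1)) = cos(1) - cos(3).

cos(1) - cos(3)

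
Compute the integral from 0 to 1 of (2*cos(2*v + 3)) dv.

sin(5) - sin(3)

Let u = 2*v + 3, so du = 2 dv. When v = 0, u = 3; when v = 1, u = 5.
The integral becomes ∫ cos(u) du from 3 to 5, with antiderivative sin(u).
Back in v: F(v) = sin(2*v + 3).
Then F(1) - F(0) = (sin(5)) - (sin(3)) = sin(5) - sin(3).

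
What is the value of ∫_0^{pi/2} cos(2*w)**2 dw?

Use the identity cos^2(2*w) = (1 + cos(4*w))/2.
An antiderivative is F(w) = w/2 + sin(4*w)/8.
Then F(pi/2) - F(0) = (pi/4) - (0) = pi/4.

pi/4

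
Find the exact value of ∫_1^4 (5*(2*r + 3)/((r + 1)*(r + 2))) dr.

5*log(5)

Factor the denominator: r**2 + 3*r + 2 = (r + 2)(r + 1).
Partial fractions: 5*(2*r + 3)/((r + 1)*(r + 2)) = 5/(r + 2) + 5/(r + 1).
An antiderivative is F(r) = 5*log(r + 1) + 5*log(r + 2).
Then F(4) - F(1) = (5*log(2) + 5*log(3) + 5*log(5)) - (5*log(2) + 5*log(3)) = 5*log(5).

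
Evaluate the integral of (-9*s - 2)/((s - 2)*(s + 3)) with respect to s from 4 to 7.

Factor the denominator: s**2 + s - 6 = (s + 3)(s - 2).
Partial fractions: (-9*s - 2)/((s - 2)*(s + 3)) = -5/(s + 3) - 4/(s - 2).
An antiderivative is F(s) = -4*log(s - 2) - 5*log(s + 3).
Then F(7) - F(4) = (-9*log(5) - 5*log(2)) - (-5*log(7) - 4*log(2)) = -9*log(5) - log(2) + 5*log(7).

-9*log(5) - log(2) + 5*log(7)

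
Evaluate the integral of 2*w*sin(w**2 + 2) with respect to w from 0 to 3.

cos(2) - cos(11)

Let u = w**2 + 2, so du = 2*w dw. When w = 0, u = 2; when w = 3, u = 11.
The integral becomes ∫ sin(u) du from 2 to 11, with antiderivative -cos(u).
Back in w: F(w) = -cos(w**2 + 2).
Then F(3) - F(0) = (-cos(11)) - (-cos(2)) = cos(2) - cos(11).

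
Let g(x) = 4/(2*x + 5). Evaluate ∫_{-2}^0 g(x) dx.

log(25)

An antiderivative is F(x) = 2*log(2*x + 5).
Then F(0) - F(-2) = (log(25)) - (0) = log(25).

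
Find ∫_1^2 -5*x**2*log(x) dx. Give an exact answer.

35/9 - 40*log(2)/3

Integrate by parts once (u = ln x, dv = -5*x**2 dx).
An antiderivative is F(x) = -5*x**3*(3*log(x) - 1)/9.
Then F(2) - F(1) = (40/9 - 40*log(2)/3) - (5/9) = 35/9 - 40*log(2)/3.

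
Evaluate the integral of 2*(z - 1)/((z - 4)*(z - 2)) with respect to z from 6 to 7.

log(27/10)

Factor the denominator: z**2 - 6*z + 8 = (z - 2)(z - 4).
Partial fractions: 2*(z - 1)/((z - 4)*(z - 2)) = -1/(z - 2) + 3/(z - 4).
An antiderivative is F(z) = 3*log(z - 4) - log(z - 2).
Then F(7) - F(6) = (log(27/5)) - (log(2)) = log(27/10).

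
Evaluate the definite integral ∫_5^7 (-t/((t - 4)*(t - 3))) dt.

log(8/81)

Factor the denominator: t**2 - 7*t + 12 = (t - 3)(t - 4).
Partial fractions: -t/((t - 4)*(t - 3)) = 3/(t - 3) - 4/(t - 4).
An antiderivative is F(t) = -4*log(t - 4) + 3*log(t - 3).
Then F(7) - F(5) = (log(64/81)) - (log(8)) = log(8/81).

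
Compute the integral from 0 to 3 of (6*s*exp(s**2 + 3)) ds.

Let u = s**2 + 3, so du = 2*s ds. When s = 0, u = 3; when s = 3, u = 12.
The integral becomes 3·∫ exp(u) du from 3 to 12, with antiderivative 3*exp(u).
Back in s: F(s) = 3*exp(s**2 + 3).
Then F(3) - F(0) = (3*exp(12)) - (3*exp(3)) = -3*(1 - exp(9))*exp(3).

-3*(1 - exp(9))*exp(3)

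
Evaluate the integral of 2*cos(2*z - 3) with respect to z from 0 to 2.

sin(3) + sin(1)

Let u = 2*z - 3, so du = 2 dz. When z = 0, u = -3; when z = 2, u = 1.
The integral becomes ∫ cos(u) du from -3 to 1, with antiderivative sin(u).
Back in z: F(z) = sin(2*z - 3).
Then F(2) - F(0) = (sin(1)) - (-sin(3)) = sin(3) + sin(1).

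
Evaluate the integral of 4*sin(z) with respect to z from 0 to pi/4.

An antiderivative is F(z) = -4*cos(z).
Then F(pi/4) - F(0) = (-2*sqrt(2)) - (-4) = 4 - 2*sqrt(2).

4 - 2*sqrt(2)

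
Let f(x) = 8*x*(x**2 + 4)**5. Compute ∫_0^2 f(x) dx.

172032

Let u = x**2 + 4, so du = 2*x dx. When x = 0, u = 4; when x = 2, u = 8.
The integral becomes 4·∫ u**5 du from 4 to 8, with antiderivative 2*u**6/3.
Back in x: F(x) = 2*(x**2 + 4)**6/3.
Then F(2) - F(0) = (524288/3) - (8192/3) = 172032.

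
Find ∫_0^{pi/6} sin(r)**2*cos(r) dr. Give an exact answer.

Let u = sin(r), so du = cos(r) dr. When r = 0, u = 0; when r = pi/6, u = 1/2.
The integral becomes ∫ u**2 du from 0 to 1/2, with antiderivative u**3/3.
Back in r: F(r) = sin(r)**3/3.
Then F(pi/6) - F(0) = (1/24) - (0) = 1/24.

1/24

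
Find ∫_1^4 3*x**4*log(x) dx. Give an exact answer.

-3069/25 + 6144*log(2)/5

Integrate by parts once (u = ln x, dv = 3*x**4 dx).
An antiderivative is F(x) = 3*x**5*(5*log(x) - 1)/25.
Then F(4) - F(1) = (-3072/25 + 6144*log(2)/5) - (-3/25) = -3069/25 + 6144*log(2)/5.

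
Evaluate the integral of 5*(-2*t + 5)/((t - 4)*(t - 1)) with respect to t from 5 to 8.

-5*log(7)

Factor the denominator: t**2 - 5*t + 4 = (t - 1)(t - 4).
Partial fractions: 5*(-2*t + 5)/((t - 4)*(t - 1)) = -5/(t - 1) - 5/(t - 4).
An antiderivative is F(t) = -5*log(t - 4) - 5*log(t - 1).
Then F(8) - F(5) = (-5*log(7) - 10*log(2)) - (-10*log(2)) = -5*log(7).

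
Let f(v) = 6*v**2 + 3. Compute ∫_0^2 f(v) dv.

22

By the power rule, an antiderivative is F(v) = 2*v**3 + 3*v.
Then F(2) - F(0) = (22) - (0) = 22.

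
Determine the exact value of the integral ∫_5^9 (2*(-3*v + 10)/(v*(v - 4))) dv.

Factor the denominator: v**2 - 4*v = v(v - 4).
Partial fractions: 2*(-3*v + 10)/(v*(v - 4)) = -5/v - 1/(v - 4).
An antiderivative is F(v) = -5*log(v) - log(v - 4).
Then F(9) - F(5) = (-10*log(3) - log(5)) - (-5*log(5)) = -10*log(3) + 4*log(5).

-10*log(3) + 4*log(5)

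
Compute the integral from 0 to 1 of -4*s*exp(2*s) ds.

Integrate by parts once (u = s, dv = -4*exp(2*s) ds).
An antiderivative is F(s) = (-2*s + 1)*exp(2*s).
Then F(1) - F(0) = (-exp(2)) - (1) = -exp(2) - 1.

-exp(2) - 1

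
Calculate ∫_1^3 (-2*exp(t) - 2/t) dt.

An antiderivative is F(t) = -2*exp(t) - 2*log(t).
Then F(3) - F(1) = (-2*exp(3) - 2*log(3)) - (-2*exp(1)) = -2*exp(3) - 2*log(3) + 2*exp(1).

-2*exp(3) - 2*log(3) + 2*exp(1)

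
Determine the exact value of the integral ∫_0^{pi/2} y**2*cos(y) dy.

Integrate by parts twice (u = y^2, dv = cos(y) dy).
An antiderivative is F(y) = y**2*sin(y) + 2*y*cos(y) - 2*sin(y).
Then F(pi/2) - F(0) = (-2 + pi**2/4) - (0) = -2 + pi**2/4.

-2 + pi**2/4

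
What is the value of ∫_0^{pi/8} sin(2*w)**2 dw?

-1/8 + pi/16

Use the identity sin^2(2*w) = (1 - cos(4*w))/2.
An antiderivative is F(w) = w/2 - sin(4*w)/8.
Then F(pi/8) - F(0) = (-1/8 + pi/16) - (0) = -1/8 + pi/16.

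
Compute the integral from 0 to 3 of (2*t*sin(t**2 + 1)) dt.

cos(1) - cos(10)

Let u = t**2 + 1, so du = 2*t dt. When t = 0, u = 1; when t = 3, u = 10.
The integral becomes ∫ sin(u) du from 1 to 10, with antiderivative -cos(u).
Back in t: F(t) = -cos(t**2 + 1).
Then F(3) - F(0) = (-cos(10)) - (-cos(1)) = cos(1) - cos(10).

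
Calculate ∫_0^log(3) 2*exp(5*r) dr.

Let u = exp(r), so du = exp(r) dr. When r = 0, u = 1; when r = log(3), u = 3.
The integral becomes 2·∫ u**4 du from 1 to 3, with antiderivative 2*u**5/5.
Back in r: F(r) = 2*exp(5*r)/5.
Then F(log(3)) - F(0) = (486/5) - (2/5) = 484/5.

484/5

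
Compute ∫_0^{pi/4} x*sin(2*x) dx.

1/4

Integrate by parts once (u = x, dv = sin(2*x) dx).
An antiderivative is F(x) = -x*cos(2*x)/2 + sin(2*x)/4.
Then F(pi/4) - F(0) = (1/4) - (0) = 1/4.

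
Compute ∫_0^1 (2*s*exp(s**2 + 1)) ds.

Let u = s**2 + 1, so du = 2*s ds. When s = 0, u = 1; when s = 1, u = 2.
The integral becomes ∫ exp(u) du from 1 to 2, with antiderivative exp(u).
Back in s: F(s) = exp(s**2 + 1).
Then F(1) - F(0) = (exp(2)) - (exp(1)) = -exp(1) + exp(2).

-exp(1) + exp(2)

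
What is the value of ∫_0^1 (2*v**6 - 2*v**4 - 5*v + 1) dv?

-113/70

By the power rule, an antiderivative is F(v) = 2*v**7/7 - 2*v**5/5 - 5*v**2/2 + v.
Then F(1) - F(0) = (-113/70) - (0) = -113/70.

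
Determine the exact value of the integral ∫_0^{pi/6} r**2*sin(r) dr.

-2 - sqrt(3)*pi**2/72 + pi/6 + sqrt(3)

Integrate by parts twice (u = r^2, dv = sin(r) dr).
An antiderivative is F(r) = -r**2*cos(r) + 2*r*sin(r) + 2*cos(r).
Then F(pi/6) - F(0) = (-sqrt(3)*pi**2/72 + pi/6 + sqrt(3)) - (2) = -2 - sqrt(3)*pi**2/72 + pi/6 + sqrt(3).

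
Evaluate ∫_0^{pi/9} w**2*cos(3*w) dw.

-sqrt(3)/27 + sqrt(3)*pi**2/486 + pi/81

Integrate by parts twice (u = w^2, dv = cos(3*w) dw).
An antiderivative is F(w) = w**2*sin(3*w)/3 + 2*w*cos(3*w)/9 - 2*sin(3*w)/27.
Then F(pi/9) - F(0) = (-sqrt(3)/27 + sqrt(3)*pi**2/486 + pi/81) - (0) = -sqrt(3)/27 + sqrt(3)*pi**2/486 + pi/81.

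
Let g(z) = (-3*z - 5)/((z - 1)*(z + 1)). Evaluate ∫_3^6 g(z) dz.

-4*log(5) + 2*log(2) + log(7)

Factor the denominator: z**2 - 1 = (z + 1)(z - 1).
Partial fractions: (-3*z - 5)/((z - 1)*(z + 1)) = 1/(z + 1) - 4/(z - 1).
An antiderivative is F(z) = -4*log(z - 1) + log(z + 1).
Then F(6) - F(3) = (-4*log(5) + log(7)) - (-log(4)) = -4*log(5) + 2*log(2) + log(7).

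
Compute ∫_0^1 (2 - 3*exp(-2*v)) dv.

(3 + exp(2))*exp(-2)/2

An antiderivative is F(v) = 2*v + 3*exp(-2*v)/2.
Then F(1) - F(0) = (3*exp(-2)/2 + 2) - (3/2) = (3 + exp(2))*exp(-2)/2.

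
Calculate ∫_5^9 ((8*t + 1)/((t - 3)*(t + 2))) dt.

-3*log(7) + 5*log(3) + 3*log(11)

Factor the denominator: t**2 - t - 6 = (t + 2)(t - 3).
Partial fractions: (8*t + 1)/((t - 3)*(t + 2)) = 3/(t + 2) + 5/(t - 3).
An antiderivative is F(t) = 5*log(t - 3) + 3*log(t + 2).
Then F(9) - F(5) = (5*log(2) + 5*log(3) + 3*log(11)) - (5*log(2) + 3*log(7)) = -3*log(7) + 5*log(3) + 3*log(11).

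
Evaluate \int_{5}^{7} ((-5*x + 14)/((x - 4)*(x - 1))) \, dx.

Factor the denominator: x**2 - 5*x + 4 = (x - 1)(x - 4).
Partial fractions: (-5*x + 14)/((x - 4)*(x - 1)) = -3/(x - 1) - 2/(x - 4).
An antiderivative is F(x) = -2*log(x - 4) - 3*log(x - 1).
Then F(7) - F(5) = (-5*log(3) - 3*log(2)) - (-log(64)) = -5*log(3) + 3*log(2).

-5*log(3) + 3*log(2)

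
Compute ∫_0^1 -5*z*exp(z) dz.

-5

Integrate by parts once (u = z, dv = -5*exp(z) dz).
An antiderivative is F(z) = (-5*z + 5)*exp(z).
Then F(1) - F(0) = (0) - (5) = -5.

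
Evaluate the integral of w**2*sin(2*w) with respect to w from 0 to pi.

-pi**2/2

Integrate by parts twice (u = w^2, dv = sin(2*w) dw).
An antiderivative is F(w) = -w**2*cos(2*w)/2 + w*sin(2*w)/2 + cos(2*w)/4.
Then F(pi) - F(0) = (1/4 - pi**2/2) - (1/4) = -pi**2/2.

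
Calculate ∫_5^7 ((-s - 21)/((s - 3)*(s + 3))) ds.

-10*log(2) + 3*log(5)

Factor the denominator: s**2 - 9 = (s + 3)(s - 3).
Partial fractions: (-s - 21)/((s - 3)*(s + 3)) = 3/(s + 3) - 4/(s - 3).
An antiderivative is F(s) = -4*log(s - 3) + 3*log(s + 3).
Then F(7) - F(5) = (-5*log(2) + 3*log(5)) - (log(32)) = -10*log(2) + 3*log(5).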